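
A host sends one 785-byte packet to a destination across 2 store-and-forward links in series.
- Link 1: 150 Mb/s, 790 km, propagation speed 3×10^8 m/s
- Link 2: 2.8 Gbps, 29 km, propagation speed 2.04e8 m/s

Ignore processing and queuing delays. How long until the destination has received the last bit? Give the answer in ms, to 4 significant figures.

L = 785 × 8 = 6280 bits.
Transmission delays (L/R per hop): 0.0418667, 0.00224286 ms; sum = 0.0441095 ms.
Propagation delays (d/s per hop): 2.63333, 0.142157 ms; sum = 2.77549 ms.
End-to-end = 2.820 ms.

2.820 ms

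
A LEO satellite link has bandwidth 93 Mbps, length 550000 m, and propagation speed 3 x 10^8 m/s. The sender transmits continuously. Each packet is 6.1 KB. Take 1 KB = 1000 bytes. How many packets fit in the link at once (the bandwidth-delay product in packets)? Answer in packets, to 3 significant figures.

3.49 packets

Propagation delay = 550000 / 300000000 = 0.00183333 s.
BDP = R × t_prop = 93000000 × 0.00183333 = 170500 bits.
In packets of 48800 bits: 3.49 packets.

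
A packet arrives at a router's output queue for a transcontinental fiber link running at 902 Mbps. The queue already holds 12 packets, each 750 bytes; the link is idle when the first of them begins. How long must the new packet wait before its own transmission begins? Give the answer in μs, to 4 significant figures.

79.82 μs

Each queued packet: L/R = 6000/902000000 = 6.65188 μs.
12 queued → 79.8226 μs.
Queuing delay = 79.82 μs.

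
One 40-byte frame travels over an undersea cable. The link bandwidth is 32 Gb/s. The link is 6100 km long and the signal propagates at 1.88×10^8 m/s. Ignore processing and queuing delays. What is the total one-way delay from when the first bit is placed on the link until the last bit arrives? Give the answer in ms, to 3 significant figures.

L = 40 × 8 = 320 bits.
Transmission delay = L/R = 320 / 32000000000 = 1e-05 ms.
Propagation delay = d/s = 6100000 m / 188000000 m/s = 32.4468 ms.
Total = 32.4 ms.

32.4 ms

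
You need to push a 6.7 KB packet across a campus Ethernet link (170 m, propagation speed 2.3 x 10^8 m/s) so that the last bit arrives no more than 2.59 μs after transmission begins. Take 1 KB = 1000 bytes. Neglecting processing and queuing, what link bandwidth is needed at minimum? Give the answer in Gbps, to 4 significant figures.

28.96 Gbps

L = 53600 bits.
Propagation delay = 170 / 2.3e+08 = 0.73913 μs.
Transmission budget = 2.59 − 0.73913 = 1.85087 μs.
R ≥ L / t_tx = 53600 bits / 1.85087e-06 s = 28.96 Gbps.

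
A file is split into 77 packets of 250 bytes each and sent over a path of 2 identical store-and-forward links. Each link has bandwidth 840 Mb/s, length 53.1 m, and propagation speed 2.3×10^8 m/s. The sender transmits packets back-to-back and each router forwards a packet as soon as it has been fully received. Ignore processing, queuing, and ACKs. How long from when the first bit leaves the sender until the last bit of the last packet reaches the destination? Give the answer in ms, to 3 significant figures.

Per-hop transmission t_tx = L/R = 2000/840000000 = 0.00238095 ms.
Per-hop propagation t_prop = 53.1/2.3e+08 = 0.00023087 ms.
Pipeline fill: first packet needs 2·t_tx to clear all hops; remaining 76 packets each add one t_tx.
Total = (2+77-1)·t_tx + 2·t_prop = 78·0.00238095 + 2·0.00023087 = 0.186 ms.

0.186 ms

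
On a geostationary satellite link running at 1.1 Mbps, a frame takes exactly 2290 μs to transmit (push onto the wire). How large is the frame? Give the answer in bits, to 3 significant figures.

2520 bits

L = R × t_tx = 1100000 b/s × 0.00229 s = 2519 bits.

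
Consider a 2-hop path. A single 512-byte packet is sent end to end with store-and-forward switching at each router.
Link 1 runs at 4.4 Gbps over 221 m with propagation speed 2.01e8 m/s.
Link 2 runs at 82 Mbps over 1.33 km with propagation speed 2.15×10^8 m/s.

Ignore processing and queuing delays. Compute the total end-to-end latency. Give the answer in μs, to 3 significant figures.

58.2 μs

L = 512 × 8 = 4096 bits.
Transmission delays (L/R per hop): 0.930909, 49.9512 μs; sum = 50.8821 μs.
Propagation delays (d/s per hop): 1.0995, 6.18605 μs; sum = 7.28555 μs.
End-to-end = 58.2 μs.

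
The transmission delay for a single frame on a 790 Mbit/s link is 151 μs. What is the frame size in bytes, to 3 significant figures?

14900 bytes

L = R × t_tx = 790000000 b/s × 0.000151 s = 119290 bits.
In bytes: 119290 / 8 = 14900 bytes.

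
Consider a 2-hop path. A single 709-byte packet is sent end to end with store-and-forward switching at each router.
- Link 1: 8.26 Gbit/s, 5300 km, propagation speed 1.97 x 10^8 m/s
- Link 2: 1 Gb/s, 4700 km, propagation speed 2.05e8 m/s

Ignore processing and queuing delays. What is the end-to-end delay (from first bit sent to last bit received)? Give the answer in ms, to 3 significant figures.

49.8 ms

L = 709 × 8 = 5672 bits.
Transmission delays (L/R per hop): 0.000686683, 0.005672 ms; sum = 0.00635868 ms.
Propagation delays (d/s per hop): 26.9036, 22.9268 ms; sum = 49.8304 ms.
End-to-end = 49.8 ms.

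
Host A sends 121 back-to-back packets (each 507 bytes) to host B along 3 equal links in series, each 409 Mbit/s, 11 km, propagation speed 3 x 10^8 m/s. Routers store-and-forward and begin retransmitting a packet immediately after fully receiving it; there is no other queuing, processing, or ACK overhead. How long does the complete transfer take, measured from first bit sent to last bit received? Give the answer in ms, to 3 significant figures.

Per-hop transmission t_tx = L/R = 4056/409000000 = 0.00991687 ms.
Per-hop propagation t_prop = 11000/300000000 = 0.0366667 ms.
Pipeline fill: first packet needs 3·t_tx to clear all hops; remaining 120 packets each add one t_tx.
Total = (3+121-1)·t_tx + 3·t_prop = 123·0.00991687 + 3·0.0366667 = 1.33 ms.

1.33 ms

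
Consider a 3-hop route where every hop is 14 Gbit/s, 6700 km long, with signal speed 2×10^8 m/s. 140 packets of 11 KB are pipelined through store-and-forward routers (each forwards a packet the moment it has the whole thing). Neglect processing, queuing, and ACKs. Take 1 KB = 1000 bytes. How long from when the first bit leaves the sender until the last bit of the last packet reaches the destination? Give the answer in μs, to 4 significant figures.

101400 μs

Per-hop transmission t_tx = L/R = 88000/14000000000 = 6.28571 μs.
Per-hop propagation t_prop = 6700000/200000000 = 33500 μs.
Pipeline fill: first packet needs 3·t_tx to clear all hops; remaining 139 packets each add one t_tx.
Total = (3+140-1)·t_tx + 3·t_prop = 142·6.28571 + 3·33500 = 101400 μs.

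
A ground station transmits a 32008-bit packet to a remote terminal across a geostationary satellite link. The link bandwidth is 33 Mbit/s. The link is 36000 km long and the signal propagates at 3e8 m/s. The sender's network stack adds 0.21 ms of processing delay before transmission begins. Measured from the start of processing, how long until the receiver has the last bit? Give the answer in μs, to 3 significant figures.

121000 μs

Transmission delay = L/R = 32008 / 33000000 = 969.939 μs.
Propagation delay = d/s = 36000000 m / 300000000 m/s = 120000 μs.
Plus processing delay 0.21 ms = 210 μs.
Total = 121000 μs.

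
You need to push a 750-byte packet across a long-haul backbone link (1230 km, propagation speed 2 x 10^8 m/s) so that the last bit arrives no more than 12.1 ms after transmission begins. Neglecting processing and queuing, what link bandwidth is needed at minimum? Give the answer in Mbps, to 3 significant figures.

L = 6000 bits.
Propagation delay = 1230000 / 200000000 = 6.15 ms.
Transmission budget = 12.1 − 6.15 = 5.95 ms.
R ≥ L / t_tx = 6000 bits / 0.00595 s = 1.01 Mbps.

1.01 Mbps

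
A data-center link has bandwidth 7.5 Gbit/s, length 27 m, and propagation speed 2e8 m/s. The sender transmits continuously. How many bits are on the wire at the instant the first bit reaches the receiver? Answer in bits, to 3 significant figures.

Propagation delay = 27 / 200000000 = 1.35e-07 s.
BDP = R × t_prop = 7500000000 × 1.35e-07 = 1012.5 bits.

1010 bits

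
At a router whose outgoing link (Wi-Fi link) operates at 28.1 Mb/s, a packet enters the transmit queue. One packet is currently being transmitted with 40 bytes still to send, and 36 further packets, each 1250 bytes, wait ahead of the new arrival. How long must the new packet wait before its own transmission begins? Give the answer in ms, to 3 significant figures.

Each queued packet: L/R = 10000/28100000 = 0.355872 ms.
36 queued → 12.8114 ms.
Plus remaining 320 bits of current packet: 0.0113879 ms.
Queuing delay = 12.8 ms.

12.8 ms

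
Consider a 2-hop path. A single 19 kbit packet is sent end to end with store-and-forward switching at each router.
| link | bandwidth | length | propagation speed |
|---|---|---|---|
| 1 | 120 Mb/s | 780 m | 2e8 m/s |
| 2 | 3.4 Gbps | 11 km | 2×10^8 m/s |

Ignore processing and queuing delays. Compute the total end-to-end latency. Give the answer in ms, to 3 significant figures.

L = 19000 bits.
Transmission delays (L/R per hop): 0.158333, 0.00558824 ms; sum = 0.163922 ms.
Propagation delays (d/s per hop): 0.0039, 0.055 ms; sum = 0.0589 ms.
End-to-end = 0.223 ms.

0.223 ms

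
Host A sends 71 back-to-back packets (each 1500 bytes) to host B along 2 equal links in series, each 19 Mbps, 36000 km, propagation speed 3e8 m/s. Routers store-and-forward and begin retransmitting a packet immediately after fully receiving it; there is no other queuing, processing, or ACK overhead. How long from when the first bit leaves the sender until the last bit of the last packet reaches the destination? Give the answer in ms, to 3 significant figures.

Per-hop transmission t_tx = L/R = 12000/19000000 = 0.631579 ms.
Per-hop propagation t_prop = 36000000/300000000 = 120 ms.
Pipeline fill: first packet needs 2·t_tx to clear all hops; remaining 70 packets each add one t_tx.
Total = (2+71-1)·t_tx + 2·t_prop = 72·0.631579 + 2·120 = 285 ms.

285 ms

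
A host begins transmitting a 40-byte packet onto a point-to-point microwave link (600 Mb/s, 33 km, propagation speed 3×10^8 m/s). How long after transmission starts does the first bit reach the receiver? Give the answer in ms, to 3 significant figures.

First bit experiences only propagation delay: d/s = 33000/300000000 = 0.110 ms.

0.110 ms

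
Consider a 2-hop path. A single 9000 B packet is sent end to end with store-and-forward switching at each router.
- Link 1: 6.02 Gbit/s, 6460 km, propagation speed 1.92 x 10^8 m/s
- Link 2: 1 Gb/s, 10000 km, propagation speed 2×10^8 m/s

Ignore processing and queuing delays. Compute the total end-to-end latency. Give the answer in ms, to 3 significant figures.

L = 9000 × 8 = 72000 bits.
Transmission delays (L/R per hop): 0.0119601, 0.072 ms; sum = 0.0839601 ms.
Propagation delays (d/s per hop): 33.6458, 50 ms; sum = 83.6458 ms.
End-to-end = 83.7 ms.

83.7 ms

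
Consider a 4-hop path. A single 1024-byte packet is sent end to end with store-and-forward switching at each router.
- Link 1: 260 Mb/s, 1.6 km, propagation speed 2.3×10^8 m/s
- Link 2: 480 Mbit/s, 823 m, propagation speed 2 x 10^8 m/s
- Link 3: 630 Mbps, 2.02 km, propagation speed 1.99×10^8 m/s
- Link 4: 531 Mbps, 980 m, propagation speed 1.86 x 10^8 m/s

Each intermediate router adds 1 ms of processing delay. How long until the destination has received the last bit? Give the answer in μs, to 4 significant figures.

3103 μs

L = 1024 × 8 = 8192 bits.
Transmission delays (L/R per hop): 31.5077, 17.0667, 13.0032, 15.4275 μs; sum = 77.005 μs.
Propagation delays (d/s per hop): 6.95652, 4.115, 10.1508, 5.26882 μs; sum = 26.4911 μs.
Processing at 3 router(s): 3 × 1 ms = 3000 μs.
End-to-end = 3103 μs.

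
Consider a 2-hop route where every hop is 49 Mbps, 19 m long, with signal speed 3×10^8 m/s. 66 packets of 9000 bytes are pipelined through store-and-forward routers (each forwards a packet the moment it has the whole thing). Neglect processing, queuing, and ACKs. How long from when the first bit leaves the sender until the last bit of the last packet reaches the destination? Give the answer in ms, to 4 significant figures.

Per-hop transmission t_tx = L/R = 72000/49000000 = 1.46939 ms.
Per-hop propagation t_prop = 19/300000000 = 6.33333e-05 ms.
Pipeline fill: first packet needs 2·t_tx to clear all hops; remaining 65 packets each add one t_tx.
Total = (2+66-1)·t_tx + 2·t_prop = 67·1.46939 + 2·6.33333e-05 = 98.45 ms.

98.45 ms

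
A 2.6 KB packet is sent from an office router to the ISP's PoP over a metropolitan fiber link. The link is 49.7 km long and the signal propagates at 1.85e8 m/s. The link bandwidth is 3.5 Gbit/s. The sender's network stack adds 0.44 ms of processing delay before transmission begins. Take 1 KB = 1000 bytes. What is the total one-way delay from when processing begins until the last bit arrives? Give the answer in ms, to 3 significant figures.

0.715 ms

L = 20800 bits.
Transmission delay = L/R = 20800 / 3500000000 = 0.00594286 ms.
Propagation delay = d/s = 49700 m / 185000000 m/s = 0.268649 ms.
Plus processing delay 0.44 ms = 0.44 ms.
Total = 0.715 ms.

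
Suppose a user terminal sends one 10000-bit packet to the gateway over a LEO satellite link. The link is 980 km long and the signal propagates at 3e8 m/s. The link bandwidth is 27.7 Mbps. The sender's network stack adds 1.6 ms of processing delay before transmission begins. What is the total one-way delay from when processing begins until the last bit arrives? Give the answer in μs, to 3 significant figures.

Transmission delay = L/R = 10000 / 27700000 = 361.011 μs.
Propagation delay = d/s = 980000 m / 300000000 m/s = 3266.67 μs.
Plus processing delay 1.6 ms = 1600 μs.
Total = 5230 μs.

5230 μs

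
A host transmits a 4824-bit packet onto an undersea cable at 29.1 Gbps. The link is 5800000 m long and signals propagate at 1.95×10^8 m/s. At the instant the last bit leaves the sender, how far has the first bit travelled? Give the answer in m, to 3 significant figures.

32.3 m

t_tx = L/R = 4824/29100000000 = 1.65773e-07 s.
Distance = s × t_tx = 195000000 × 1.65773e-07 = 32.3 m.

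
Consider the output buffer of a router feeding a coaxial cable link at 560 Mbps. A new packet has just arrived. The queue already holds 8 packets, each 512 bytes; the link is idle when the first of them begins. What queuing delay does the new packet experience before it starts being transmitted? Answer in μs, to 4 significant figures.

Each queued packet: L/R = 4096/560000000 = 7.31429 μs.
8 queued → 58.5143 μs.
Queuing delay = 58.51 μs.

58.51 μs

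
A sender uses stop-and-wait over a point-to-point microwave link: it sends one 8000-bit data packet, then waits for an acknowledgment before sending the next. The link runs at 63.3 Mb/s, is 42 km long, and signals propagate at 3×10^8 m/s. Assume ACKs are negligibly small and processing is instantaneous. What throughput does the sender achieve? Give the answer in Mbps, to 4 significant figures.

t_tx = L/R = 8000/63300000 = 0.000126382 s.
t_prop = 42000/300000000 = 0.00014 s; RTT = 0.00028 s.
Cycle = t_tx + RTT = 0.000406382 s.
Throughput = L / cycle = 8000 / 0.000406382 = 19.69 Mbps.

19.69 Mbps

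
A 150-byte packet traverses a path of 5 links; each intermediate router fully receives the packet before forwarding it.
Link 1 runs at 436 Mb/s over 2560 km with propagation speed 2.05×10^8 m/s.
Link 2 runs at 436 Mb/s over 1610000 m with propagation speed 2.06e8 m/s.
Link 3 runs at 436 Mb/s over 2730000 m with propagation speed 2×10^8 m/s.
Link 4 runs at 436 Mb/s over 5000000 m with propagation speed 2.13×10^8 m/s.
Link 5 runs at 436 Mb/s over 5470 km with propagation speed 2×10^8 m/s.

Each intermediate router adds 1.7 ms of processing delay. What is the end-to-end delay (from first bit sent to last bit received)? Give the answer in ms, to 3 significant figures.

91.6 ms

L = 150 × 8 = 1200 bits.
Transmission delay per hop = L/R = 1200/436000000 = 0.00275229 ms; 5 hops → 0.0137615 ms.
Propagation delays (d/s per hop): 12.4878, 7.81553, 13.65, 23.4742, 27.35 ms; sum = 84.7775 ms.
Processing at 4 router(s): 4 × 1.7 ms = 6.8 ms.
End-to-end = 91.6 ms.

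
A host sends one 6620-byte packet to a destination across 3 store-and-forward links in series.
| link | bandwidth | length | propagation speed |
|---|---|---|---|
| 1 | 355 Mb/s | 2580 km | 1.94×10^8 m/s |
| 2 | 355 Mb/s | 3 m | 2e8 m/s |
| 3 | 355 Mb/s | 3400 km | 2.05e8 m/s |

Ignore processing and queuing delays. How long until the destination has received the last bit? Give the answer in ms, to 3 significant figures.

L = 6620 × 8 = 52960 bits.
Transmission delay per hop = L/R = 52960/355000000 = 0.149183 ms; 3 hops → 0.447549 ms.
Propagation delays (d/s per hop): 13.299, 1.5e-05, 16.5854 ms; sum = 29.8843 ms.
End-to-end = 30.3 ms.

30.3 ms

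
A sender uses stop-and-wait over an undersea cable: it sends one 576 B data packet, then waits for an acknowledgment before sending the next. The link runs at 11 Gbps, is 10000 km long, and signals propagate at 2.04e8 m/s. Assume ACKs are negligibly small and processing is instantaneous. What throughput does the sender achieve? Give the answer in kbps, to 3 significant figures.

t_tx = L/R = 4608/11000000000 = 4.18909e-07 s.
t_prop = 10000000/204000000 = 0.0490196 s; RTT = 0.0980392 s.
Cycle = t_tx + RTT = 0.0980396 s.
Throughput = L / cycle = 4608 / 0.0980396 = 47.0 kbps.

47.0 kbps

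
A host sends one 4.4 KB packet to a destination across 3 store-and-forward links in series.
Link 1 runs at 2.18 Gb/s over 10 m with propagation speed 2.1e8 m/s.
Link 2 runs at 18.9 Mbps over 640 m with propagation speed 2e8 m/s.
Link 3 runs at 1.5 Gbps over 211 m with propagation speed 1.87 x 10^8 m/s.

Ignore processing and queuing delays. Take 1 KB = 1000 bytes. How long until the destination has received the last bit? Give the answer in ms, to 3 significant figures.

1.91 ms

L = 35200 bits.
Transmission delays (L/R per hop): 0.0161468, 1.86243, 0.0234667 ms; sum = 1.90205 ms.
Propagation delays (d/s per hop): 4.7619e-05, 0.0032, 0.00112834 ms; sum = 0.00437596 ms.
End-to-end = 1.91 ms.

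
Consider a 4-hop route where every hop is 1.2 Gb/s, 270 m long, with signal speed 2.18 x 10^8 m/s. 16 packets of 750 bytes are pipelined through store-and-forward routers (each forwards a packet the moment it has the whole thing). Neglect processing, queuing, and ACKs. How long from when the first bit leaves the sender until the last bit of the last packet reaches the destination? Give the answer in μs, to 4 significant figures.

Per-hop transmission t_tx = L/R = 6000/1200000000 = 5 μs.
Per-hop propagation t_prop = 270/2.18e+08 = 1.23853 μs.
Pipeline fill: first packet needs 4·t_tx to clear all hops; remaining 15 packets each add one t_tx.
Total = (4+16-1)·t_tx + 4·t_prop = 19·5 + 4·1.23853 = 99.95 μs.

99.95 μs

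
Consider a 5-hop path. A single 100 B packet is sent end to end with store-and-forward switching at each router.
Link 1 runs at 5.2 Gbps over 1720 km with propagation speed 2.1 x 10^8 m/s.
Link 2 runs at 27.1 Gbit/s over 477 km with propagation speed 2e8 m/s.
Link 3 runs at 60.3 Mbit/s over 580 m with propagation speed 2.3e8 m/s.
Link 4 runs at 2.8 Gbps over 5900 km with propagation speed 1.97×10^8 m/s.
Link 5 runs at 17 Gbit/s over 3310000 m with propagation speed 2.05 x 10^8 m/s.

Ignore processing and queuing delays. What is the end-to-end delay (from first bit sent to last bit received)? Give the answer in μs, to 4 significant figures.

56690 μs

L = 100 × 8 = 800 bits.
Transmission delays (L/R per hop): 0.153846, 0.0295203, 13.267, 0.285714, 0.0470588 μs; sum = 13.7831 μs.
Propagation delays (d/s per hop): 8190.48, 2385, 2.52174, 29949.2, 16146.3 μs; sum = 56673.6 μs.
End-to-end = 56690 μs.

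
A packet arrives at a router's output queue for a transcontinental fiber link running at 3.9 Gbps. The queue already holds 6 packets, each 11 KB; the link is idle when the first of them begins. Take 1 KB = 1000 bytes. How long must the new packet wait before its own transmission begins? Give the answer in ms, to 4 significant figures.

Each queued packet: L/R = 88000/3900000000 = 0.0225641 ms.
6 queued → 0.135385 ms.
Queuing delay = 0.1354 ms.

0.1354 ms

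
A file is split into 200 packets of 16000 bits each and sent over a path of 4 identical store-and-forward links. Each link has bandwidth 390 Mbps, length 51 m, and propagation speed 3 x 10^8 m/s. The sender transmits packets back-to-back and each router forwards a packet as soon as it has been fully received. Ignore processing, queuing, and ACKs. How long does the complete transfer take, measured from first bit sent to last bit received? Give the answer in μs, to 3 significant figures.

Per-hop transmission t_tx = L/R = 16000/390000000 = 41.0256 μs.
Per-hop propagation t_prop = 51/300000000 = 0.17 μs.
Pipeline fill: first packet needs 4·t_tx to clear all hops; remaining 199 packets each add one t_tx.
Total = (4+200-1)·t_tx + 4·t_prop = 203·41.0256 + 4·0.17 = 8330 μs.

8330 μs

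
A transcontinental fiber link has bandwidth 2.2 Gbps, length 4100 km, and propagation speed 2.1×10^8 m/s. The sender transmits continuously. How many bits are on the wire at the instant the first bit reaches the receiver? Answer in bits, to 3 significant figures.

43000000 bits

Propagation delay = 4100000 / 210000000 = 0.0195238 s.
BDP = R × t_prop = 2200000000 × 0.0195238 = 42952400 bits.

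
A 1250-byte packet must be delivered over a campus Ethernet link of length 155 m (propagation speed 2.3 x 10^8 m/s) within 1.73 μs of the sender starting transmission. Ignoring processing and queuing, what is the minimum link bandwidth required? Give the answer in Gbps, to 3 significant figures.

L = 10000 bits.
Propagation delay = 155 / 2.3e+08 = 0.673913 μs.
Transmission budget = 1.73 − 0.673913 = 1.05609 μs.
R ≥ L / t_tx = 10000 bits / 1.05609e-06 s = 9.47 Gbps.

9.47 Gbps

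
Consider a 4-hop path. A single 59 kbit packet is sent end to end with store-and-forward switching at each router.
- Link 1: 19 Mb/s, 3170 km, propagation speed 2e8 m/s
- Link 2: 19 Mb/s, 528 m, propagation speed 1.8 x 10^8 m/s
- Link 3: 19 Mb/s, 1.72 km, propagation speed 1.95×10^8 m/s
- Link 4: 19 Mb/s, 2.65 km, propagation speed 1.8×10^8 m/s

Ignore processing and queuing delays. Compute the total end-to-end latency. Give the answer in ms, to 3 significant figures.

28.3 ms

L = 59000 bits.
Transmission delay per hop = L/R = 59000/19000000 = 3.10526 ms; 4 hops → 12.4211 ms.
Propagation delays (d/s per hop): 15.85, 0.00293333, 0.00882051, 0.0147222 ms; sum = 15.8765 ms.
End-to-end = 28.3 ms.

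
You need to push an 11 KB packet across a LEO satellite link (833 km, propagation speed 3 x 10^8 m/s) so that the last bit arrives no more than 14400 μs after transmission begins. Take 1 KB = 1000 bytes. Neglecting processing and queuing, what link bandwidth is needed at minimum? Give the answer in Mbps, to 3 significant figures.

L = 88000 bits.
Propagation delay = 833000 / 300000000 = 2776.67 μs.
Transmission budget = 14400 − 2776.67 = 11623.3 μs.
R ≥ L / t_tx = 88000 bits / 0.0116233 s = 7.57 Mbps.

7.57 Mbps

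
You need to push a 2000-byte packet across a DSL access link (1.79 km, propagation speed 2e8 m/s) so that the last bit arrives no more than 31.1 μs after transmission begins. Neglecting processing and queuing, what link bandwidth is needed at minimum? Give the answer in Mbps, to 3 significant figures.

722 Mbps

L = 16000 bits.
Propagation delay = 1790 / 200000000 = 8.95 μs.
Transmission budget = 31.1 − 8.95 = 22.15 μs.
R ≥ L / t_tx = 16000 bits / 2.215e-05 s = 722 Mbps.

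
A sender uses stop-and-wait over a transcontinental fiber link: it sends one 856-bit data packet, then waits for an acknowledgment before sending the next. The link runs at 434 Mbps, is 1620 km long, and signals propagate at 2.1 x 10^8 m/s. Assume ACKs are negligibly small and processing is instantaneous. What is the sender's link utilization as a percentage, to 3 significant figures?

t_tx = L/R = 856/434000000 = 1.97235e-06 s.
t_prop = 1620000/210000000 = 0.00771429 s; RTT = 0.0154286 s.
Cycle = t_tx + RTT = 0.0154305 s.
Utilization = t_tx / cycle = 1.97235e-06/0.0154305 = 0.0128 %.

0.0128 %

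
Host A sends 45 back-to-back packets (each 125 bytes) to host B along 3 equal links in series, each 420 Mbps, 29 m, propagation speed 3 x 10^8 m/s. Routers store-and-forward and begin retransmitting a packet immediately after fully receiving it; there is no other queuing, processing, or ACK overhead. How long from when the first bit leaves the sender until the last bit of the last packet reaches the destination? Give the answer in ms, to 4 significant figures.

0.1122 ms

Per-hop transmission t_tx = L/R = 1000/420000000 = 0.00238095 ms.
Per-hop propagation t_prop = 29/300000000 = 9.66667e-05 ms.
Pipeline fill: first packet needs 3·t_tx to clear all hops; remaining 44 packets each add one t_tx.
Total = (3+45-1)·t_tx + 3·t_prop = 47·0.00238095 + 3·9.66667e-05 = 0.1122 ms.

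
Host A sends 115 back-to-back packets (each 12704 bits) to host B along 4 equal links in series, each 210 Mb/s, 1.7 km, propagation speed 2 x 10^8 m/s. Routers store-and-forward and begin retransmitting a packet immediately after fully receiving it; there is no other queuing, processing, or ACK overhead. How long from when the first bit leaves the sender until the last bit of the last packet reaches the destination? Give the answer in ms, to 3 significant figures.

7.17 ms

Per-hop transmission t_tx = L/R = 12704/210000000 = 0.0604952 ms.
Per-hop propagation t_prop = 1700/200000000 = 0.0085 ms.
Pipeline fill: first packet needs 4·t_tx to clear all hops; remaining 114 packets each add one t_tx.
Total = (4+115-1)·t_tx + 4·t_prop = 118·0.0604952 + 4·0.0085 = 7.17 ms.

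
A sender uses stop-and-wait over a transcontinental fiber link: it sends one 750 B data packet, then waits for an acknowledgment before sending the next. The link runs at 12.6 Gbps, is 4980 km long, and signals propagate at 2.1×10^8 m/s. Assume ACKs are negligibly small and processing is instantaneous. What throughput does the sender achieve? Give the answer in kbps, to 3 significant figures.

t_tx = L/R = 6000/12600000000 = 4.7619e-07 s.
t_prop = 4980000/210000000 = 0.0237143 s; RTT = 0.0474286 s.
Cycle = t_tx + RTT = 0.047429 s.
Throughput = L / cycle = 6000 / 0.047429 = 127 kbps.

127 kbps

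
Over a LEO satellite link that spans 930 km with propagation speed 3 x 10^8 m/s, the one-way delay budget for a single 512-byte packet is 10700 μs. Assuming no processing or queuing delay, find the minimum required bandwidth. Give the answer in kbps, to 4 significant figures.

538.9 kbps

L = 4096 bits.
Propagation delay = 930000 / 300000000 = 3100 μs.
Transmission budget = 10700 − 3100 = 7600 μs.
R ≥ L / t_tx = 4096 bits / 0.0076 s = 538.9 kbps.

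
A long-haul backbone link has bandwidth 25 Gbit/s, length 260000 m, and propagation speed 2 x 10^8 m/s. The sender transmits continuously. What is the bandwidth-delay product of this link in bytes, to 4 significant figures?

Propagation delay = 260000 / 200000000 = 0.0013 s.
BDP = R × t_prop = 25000000000 × 0.0013 = 32500000 bits.
In bytes: 32500000/8 = 4063000 bytes.

4063000 bytes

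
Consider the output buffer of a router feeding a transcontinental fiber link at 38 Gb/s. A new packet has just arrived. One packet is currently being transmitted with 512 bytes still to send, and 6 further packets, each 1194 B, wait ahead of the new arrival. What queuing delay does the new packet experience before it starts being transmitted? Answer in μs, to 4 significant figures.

Each queued packet: L/R = 9552/38000000000 = 0.251368 μs.
6 queued → 1.50821 μs.
Plus remaining 4096 bits of current packet: 0.107789 μs.
Queuing delay = 1.616 μs.

1.616 μs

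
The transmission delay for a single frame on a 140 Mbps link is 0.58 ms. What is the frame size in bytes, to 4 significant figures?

L = R × t_tx = 140000000 b/s × 0.00058 s = 81200 bits.
In bytes: 81200 / 8 = 10150 bytes.

10150 bytes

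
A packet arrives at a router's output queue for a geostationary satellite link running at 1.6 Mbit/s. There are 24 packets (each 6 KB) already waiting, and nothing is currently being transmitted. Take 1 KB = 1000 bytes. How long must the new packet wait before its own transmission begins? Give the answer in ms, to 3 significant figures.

720 ms

Each queued packet: L/R = 48000/1600000 = 30 ms.
24 queued → 720 ms.
Queuing delay = 720 ms.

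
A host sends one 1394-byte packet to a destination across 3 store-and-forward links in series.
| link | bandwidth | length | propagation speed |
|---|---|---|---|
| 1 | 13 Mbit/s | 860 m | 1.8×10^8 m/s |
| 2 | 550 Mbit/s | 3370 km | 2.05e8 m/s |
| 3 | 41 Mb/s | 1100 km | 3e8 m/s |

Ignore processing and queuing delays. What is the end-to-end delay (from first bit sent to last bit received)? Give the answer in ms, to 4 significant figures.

L = 1394 × 8 = 11152 bits.
Transmission delays (L/R per hop): 0.857846, 0.0202764, 0.272 ms; sum = 1.15012 ms.
Propagation delays (d/s per hop): 0.00477778, 16.439, 3.66667 ms; sum = 20.1105 ms.
End-to-end = 21.26 ms.

21.26 ms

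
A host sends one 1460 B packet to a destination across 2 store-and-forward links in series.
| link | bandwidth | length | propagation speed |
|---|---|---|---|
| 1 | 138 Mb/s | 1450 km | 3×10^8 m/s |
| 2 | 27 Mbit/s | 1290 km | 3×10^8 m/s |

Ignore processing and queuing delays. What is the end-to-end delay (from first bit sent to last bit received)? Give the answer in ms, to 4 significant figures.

L = 1460 × 8 = 11680 bits.
Transmission delays (L/R per hop): 0.0846377, 0.432593 ms; sum = 0.51723 ms.
Propagation delays (d/s per hop): 4.83333, 4.3 ms; sum = 9.13333 ms.
End-to-end = 9.651 ms.

9.651 ms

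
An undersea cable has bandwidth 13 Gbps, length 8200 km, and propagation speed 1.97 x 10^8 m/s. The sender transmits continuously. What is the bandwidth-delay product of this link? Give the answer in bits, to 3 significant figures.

541000000 bits

Propagation delay = 8200000 / 197000000 = 0.0416244 s.
BDP = R × t_prop = 13000000000 × 0.0416244 = 541117000 bits.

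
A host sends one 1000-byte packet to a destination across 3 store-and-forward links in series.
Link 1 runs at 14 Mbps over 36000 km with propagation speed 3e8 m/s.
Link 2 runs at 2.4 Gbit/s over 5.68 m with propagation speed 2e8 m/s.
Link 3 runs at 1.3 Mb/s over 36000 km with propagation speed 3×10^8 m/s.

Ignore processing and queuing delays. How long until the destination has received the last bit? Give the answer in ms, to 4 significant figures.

246.7 ms

L = 1000 × 8 = 8000 bits.
Transmission delays (L/R per hop): 0.571429, 0.00333333, 6.15385 ms; sum = 6.72861 ms.
Propagation delays (d/s per hop): 120, 2.84e-05, 120 ms; sum = 240 ms.
End-to-end = 246.7 ms.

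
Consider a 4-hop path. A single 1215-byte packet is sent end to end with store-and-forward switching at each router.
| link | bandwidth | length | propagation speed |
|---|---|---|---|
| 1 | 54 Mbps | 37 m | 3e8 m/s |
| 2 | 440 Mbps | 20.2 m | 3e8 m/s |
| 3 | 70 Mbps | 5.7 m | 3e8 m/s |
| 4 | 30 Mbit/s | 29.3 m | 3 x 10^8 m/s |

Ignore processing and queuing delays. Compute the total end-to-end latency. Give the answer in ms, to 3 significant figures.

0.665 ms

L = 1215 × 8 = 9720 bits.
Transmission delays (L/R per hop): 0.18, 0.0220909, 0.138857, 0.324 ms; sum = 0.664948 ms.
Propagation delays (d/s per hop): 0.000123333, 6.73333e-05, 1.9e-05, 9.76667e-05 ms; sum = 0.000307333 ms.
End-to-end = 0.665 ms.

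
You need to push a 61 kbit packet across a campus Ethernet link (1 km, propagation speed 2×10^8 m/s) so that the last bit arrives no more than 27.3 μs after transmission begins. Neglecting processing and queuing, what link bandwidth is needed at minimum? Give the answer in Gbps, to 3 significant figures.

Propagation delay = 1000 / 200000000 = 5 μs.
Transmission budget = 27.3 − 5 = 22.3 μs.
R ≥ L / t_tx = 61000 bits / 2.23e-05 s = 2.74 Gbps.

2.74 Gbps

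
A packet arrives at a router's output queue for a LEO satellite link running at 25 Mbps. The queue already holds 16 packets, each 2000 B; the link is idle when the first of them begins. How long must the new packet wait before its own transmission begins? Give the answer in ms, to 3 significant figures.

10.2 ms

Each queued packet: L/R = 16000/25000000 = 0.64 ms.
16 queued → 10.24 ms.
Queuing delay = 10.2 ms.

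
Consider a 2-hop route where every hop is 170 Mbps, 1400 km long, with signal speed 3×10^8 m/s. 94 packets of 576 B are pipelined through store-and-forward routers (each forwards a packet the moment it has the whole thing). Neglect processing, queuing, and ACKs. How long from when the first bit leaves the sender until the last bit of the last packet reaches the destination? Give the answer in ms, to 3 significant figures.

Per-hop transmission t_tx = L/R = 4608/170000000 = 0.0271059 ms.
Per-hop propagation t_prop = 1400000/300000000 = 4.66667 ms.
Pipeline fill: first packet needs 2·t_tx to clear all hops; remaining 93 packets each add one t_tx.
Total = (2+94-1)·t_tx + 2·t_prop = 95·0.0271059 + 2·4.66667 = 11.9 ms.

11.9 ms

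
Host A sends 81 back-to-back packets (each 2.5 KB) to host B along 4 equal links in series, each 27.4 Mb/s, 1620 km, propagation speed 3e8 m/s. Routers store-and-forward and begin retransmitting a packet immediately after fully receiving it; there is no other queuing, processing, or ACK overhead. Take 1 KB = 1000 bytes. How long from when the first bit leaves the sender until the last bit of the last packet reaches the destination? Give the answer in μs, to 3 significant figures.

82900 μs

Per-hop transmission t_tx = L/R = 20000/27400000 = 729.927 μs.
Per-hop propagation t_prop = 1620000/300000000 = 5400 μs.
Pipeline fill: first packet needs 4·t_tx to clear all hops; remaining 80 packets each add one t_tx.
Total = (4+81-1)·t_tx + 4·t_prop = 84·729.927 + 4·5400 = 82900 μs.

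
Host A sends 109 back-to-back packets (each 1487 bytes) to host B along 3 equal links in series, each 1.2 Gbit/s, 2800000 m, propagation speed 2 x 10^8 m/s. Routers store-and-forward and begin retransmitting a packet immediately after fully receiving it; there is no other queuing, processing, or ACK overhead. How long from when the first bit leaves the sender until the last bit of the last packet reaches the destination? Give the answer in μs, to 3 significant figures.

43100 μs

Per-hop transmission t_tx = L/R = 11896/1200000000 = 9.91333 μs.
Per-hop propagation t_prop = 2800000/200000000 = 14000 μs.
Pipeline fill: first packet needs 3·t_tx to clear all hops; remaining 108 packets each add one t_tx.
Total = (3+109-1)·t_tx + 3·t_prop = 111·9.91333 + 3·14000 = 43100 μs.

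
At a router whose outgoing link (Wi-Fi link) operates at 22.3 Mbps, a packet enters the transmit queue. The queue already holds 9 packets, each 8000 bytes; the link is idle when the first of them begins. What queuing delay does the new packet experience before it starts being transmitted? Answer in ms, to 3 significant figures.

Each queued packet: L/R = 64000/22300000 = 2.86996 ms.
9 queued → 25.8296 ms.
Queuing delay = 25.8 ms.

25.8 ms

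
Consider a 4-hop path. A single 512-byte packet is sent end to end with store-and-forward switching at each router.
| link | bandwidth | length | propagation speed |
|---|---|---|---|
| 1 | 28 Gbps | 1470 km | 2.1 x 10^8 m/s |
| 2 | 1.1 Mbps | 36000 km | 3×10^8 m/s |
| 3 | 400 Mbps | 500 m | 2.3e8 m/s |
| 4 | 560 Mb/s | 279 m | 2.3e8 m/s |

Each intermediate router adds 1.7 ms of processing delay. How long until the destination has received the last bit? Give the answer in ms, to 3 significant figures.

L = 512 × 8 = 4096 bits.
Transmission delays (L/R per hop): 0.000146286, 3.72364, 0.01024, 0.00731429 ms; sum = 3.74134 ms.
Propagation delays (d/s per hop): 7, 120, 0.00217391, 0.00121304 ms; sum = 127.003 ms.
Processing at 3 router(s): 3 × 1.7 ms = 5.1 ms.
End-to-end = 136 ms.

136 ms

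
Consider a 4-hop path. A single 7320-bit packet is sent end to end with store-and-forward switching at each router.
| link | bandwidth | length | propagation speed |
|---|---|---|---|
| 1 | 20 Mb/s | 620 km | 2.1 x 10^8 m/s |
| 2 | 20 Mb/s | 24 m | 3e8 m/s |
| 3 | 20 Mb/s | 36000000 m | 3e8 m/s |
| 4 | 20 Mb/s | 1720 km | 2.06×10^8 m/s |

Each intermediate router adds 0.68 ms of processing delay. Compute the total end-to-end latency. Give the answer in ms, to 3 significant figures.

135 ms

Transmission delay per hop = L/R = 7320/20000000 = 0.366 ms; 4 hops → 1.464 ms.
Propagation delays (d/s per hop): 2.95238, 8e-05, 120, 8.34951 ms; sum = 131.302 ms.
Processing at 3 router(s): 3 × 0.68 ms = 2.04 ms.
End-to-end = 135 ms.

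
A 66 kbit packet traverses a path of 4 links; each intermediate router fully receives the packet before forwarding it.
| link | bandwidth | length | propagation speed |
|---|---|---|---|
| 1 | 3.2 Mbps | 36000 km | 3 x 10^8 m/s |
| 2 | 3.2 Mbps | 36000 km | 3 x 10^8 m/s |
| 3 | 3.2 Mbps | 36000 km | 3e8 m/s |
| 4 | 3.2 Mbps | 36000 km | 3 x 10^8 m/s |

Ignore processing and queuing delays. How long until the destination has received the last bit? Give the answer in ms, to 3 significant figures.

L = 66000 bits.
Transmission delay per hop = L/R = 66000/3200000 = 20.625 ms; 4 hops → 82.5 ms.
Propagation delays (d/s per hop): 120, 120, 120, 120 ms; sum = 480 ms.
End-to-end = 563 ms.

563 ms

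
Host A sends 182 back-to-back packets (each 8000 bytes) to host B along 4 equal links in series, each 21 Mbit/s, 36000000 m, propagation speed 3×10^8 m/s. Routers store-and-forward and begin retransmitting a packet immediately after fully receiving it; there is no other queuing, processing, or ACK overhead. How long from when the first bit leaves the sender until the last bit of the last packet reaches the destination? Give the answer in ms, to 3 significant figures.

1040 ms

Per-hop transmission t_tx = L/R = 64000/21000000 = 3.04762 ms.
Per-hop propagation t_prop = 36000000/300000000 = 120 ms.
Pipeline fill: first packet needs 4·t_tx to clear all hops; remaining 181 packets each add one t_tx.
Total = (4+182-1)·t_tx + 4·t_prop = 185·3.04762 + 4·120 = 1040 ms.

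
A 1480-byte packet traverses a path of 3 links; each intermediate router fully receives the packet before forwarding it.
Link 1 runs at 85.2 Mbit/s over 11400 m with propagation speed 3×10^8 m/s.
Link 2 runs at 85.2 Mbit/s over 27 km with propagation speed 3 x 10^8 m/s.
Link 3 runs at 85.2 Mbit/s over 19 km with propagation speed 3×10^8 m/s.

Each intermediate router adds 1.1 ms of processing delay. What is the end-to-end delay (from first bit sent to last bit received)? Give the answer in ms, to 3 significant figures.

2.81 ms

L = 1480 × 8 = 11840 bits.
Transmission delay per hop = L/R = 11840/85200000 = 0.138967 ms; 3 hops → 0.416901 ms.
Propagation delays (d/s per hop): 0.038, 0.09, 0.0633333 ms; sum = 0.191333 ms.
Processing at 2 router(s): 2 × 1.1 ms = 2.2 ms.
End-to-end = 2.81 ms.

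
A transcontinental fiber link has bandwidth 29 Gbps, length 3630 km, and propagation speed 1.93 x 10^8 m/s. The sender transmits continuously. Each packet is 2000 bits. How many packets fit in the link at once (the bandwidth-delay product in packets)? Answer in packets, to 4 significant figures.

Propagation delay = 3630000 / 193000000 = 0.0188083 s.
BDP = R × t_prop = 29000000000 × 0.0188083 = 545440000 bits.
In packets of 2000 bits: 272700 packets.

272700 packets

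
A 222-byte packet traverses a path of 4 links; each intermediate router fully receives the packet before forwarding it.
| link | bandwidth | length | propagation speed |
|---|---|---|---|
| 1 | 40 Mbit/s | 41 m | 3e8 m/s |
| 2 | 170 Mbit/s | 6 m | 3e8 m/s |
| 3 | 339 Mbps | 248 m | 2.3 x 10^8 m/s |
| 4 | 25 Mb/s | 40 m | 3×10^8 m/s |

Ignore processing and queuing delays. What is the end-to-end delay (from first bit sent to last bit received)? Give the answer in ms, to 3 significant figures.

0.132 ms

L = 222 × 8 = 1776 bits.
Transmission delays (L/R per hop): 0.0444, 0.0104471, 0.00523894, 0.07104 ms; sum = 0.131126 ms.
Propagation delays (d/s per hop): 0.000136667, 2e-05, 0.00107826, 0.000133333 ms; sum = 0.00136826 ms.
End-to-end = 0.132 ms.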